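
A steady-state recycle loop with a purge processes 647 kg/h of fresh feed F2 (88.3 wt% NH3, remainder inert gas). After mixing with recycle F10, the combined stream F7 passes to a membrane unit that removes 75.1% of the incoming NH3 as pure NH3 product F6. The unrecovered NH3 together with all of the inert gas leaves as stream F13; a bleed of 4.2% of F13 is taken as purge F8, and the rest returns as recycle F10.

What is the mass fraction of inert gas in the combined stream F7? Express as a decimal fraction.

0.706

inert gas enters only via F2 and leaves only via the purge: 647×0.117 = 0.042×(inert gas in F13), and the membrane unit passes all inert gas, so inert gas in F7 = inert gas in F13 = 1802.4 kg/h.
NH3 in F7: m_A = 647×0.883 + (1−0.042)·(1−0.751)·m_A, so m_A = 571.3/0.7615 = 750.27 kg/h.
F7 = 750.27 + 1802.4 = 2552.6 kg/h.
inert gas fraction in F7 = 1802.4/2552.6 = 0.706.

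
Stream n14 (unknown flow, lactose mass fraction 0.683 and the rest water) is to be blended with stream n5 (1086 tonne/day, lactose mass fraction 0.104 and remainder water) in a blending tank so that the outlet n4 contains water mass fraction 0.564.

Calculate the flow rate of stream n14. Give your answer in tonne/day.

Let n14 be the unknown flow. Total out = 1086 + n14.
water balance: 973.06 + 0.317·n14 = 0.564·(1086 + n14)
(0.317 − 0.564)·n14 = 0.564×1086 − 973.06 = -360.55
n14 = -360.55 / -0.247 = 1459.7 tonne/day

1460 tonne/day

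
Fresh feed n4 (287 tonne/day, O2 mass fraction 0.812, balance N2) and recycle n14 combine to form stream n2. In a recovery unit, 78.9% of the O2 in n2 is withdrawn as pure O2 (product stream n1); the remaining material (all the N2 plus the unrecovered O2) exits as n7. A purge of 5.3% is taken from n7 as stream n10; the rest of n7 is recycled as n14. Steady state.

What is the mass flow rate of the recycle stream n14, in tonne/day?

N2 enters only via n4 and leaves only via the purge: 287×0.188 = 0.053×(N2 in n7), and the recovery unit passes all N2, so N2 in n2 = N2 in n7 = 1018 tonne/day.
O2 in n2: m_A = 287×0.812 + (1−0.053)·(1−0.789)·m_A, so m_A = 233.04/0.8002 = 291.24 tonne/day.
n7 = (1−0.789)×291.24 + 1018 = 1079.5 tonne/day.
Recycle n14 = (1−0.053)×1079.5 = 1022.3 tonne/day.

1022 tonne/day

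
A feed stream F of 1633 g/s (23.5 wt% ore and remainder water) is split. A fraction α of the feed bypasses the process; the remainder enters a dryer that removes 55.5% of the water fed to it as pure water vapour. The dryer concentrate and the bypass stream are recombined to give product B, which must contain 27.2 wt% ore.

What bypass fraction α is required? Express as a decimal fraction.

All 1633×0.235 = 383.75 g/s of ore reaches B, so B = 383.75/0.272 = 1410.9 g/s and vapour = 222.14 g/s.
The evaporator receives (1−α)·1633 of feed at 0.765 water and removes 0.555 of that water:
0.555×0.765×(1−α)×1633 = 222.14
(1−α) = 222.14/693.33 = 0.3204;  α = 0.6796.

0.680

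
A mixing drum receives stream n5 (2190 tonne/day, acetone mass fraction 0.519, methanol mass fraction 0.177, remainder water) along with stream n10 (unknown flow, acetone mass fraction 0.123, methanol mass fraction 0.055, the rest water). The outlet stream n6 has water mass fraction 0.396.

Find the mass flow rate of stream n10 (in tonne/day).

Let n10 be the unknown flow. Total out = 2190 + n10.
water balance: 665.76 + 0.822·n10 = 0.396·(2190 + n10)
(0.822 − 0.396)·n10 = 0.396×2190 − 665.76 = 201.48
n10 = 201.48 / 0.426 = 472.96 tonne/day

473 tonne/day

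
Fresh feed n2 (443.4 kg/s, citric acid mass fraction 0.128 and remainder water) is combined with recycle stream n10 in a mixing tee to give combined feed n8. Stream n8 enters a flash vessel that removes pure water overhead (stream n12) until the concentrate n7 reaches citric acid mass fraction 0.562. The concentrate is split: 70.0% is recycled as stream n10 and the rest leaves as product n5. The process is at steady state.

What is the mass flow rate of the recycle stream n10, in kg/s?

Overall citric acid balance (none leaves overhead): citric acid in fresh feed = citric acid in product, i.e. 443.4×0.128 = (1−0.700)·n7·0.562.
n7 = 56.755/(0.562×0.300) = 336.63 kg/s.
Recycle n10 = 0.700×336.63 = 235.64 kg/s.

235.6 kg/s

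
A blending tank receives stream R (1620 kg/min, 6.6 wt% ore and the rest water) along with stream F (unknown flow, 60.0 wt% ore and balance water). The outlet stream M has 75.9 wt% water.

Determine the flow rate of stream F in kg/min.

Let F be the unknown flow. Total out = 1620 + F.
water balance: 1513.1 + 0.400·F = 0.759·(1620 + F)
(0.400 − 0.759)·F = 0.759×1620 − 1513.1 = -283.5
F = -283.5 / -0.359 = 789.69 kg/min

789.7 kg/min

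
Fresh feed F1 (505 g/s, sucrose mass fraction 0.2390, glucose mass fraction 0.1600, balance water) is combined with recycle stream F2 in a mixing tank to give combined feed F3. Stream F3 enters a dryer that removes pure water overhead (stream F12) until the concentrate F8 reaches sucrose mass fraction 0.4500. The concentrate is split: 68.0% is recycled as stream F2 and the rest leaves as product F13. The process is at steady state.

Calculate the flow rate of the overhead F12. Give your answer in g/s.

Overall sucrose balance (none leaves overhead): sucrose in fresh feed = sucrose in product, i.e. 505×0.239 = (1−0.680)·F8·0.450.
F8 = 120.69/(0.450×0.320) = 838.16 g/s.
Recycle F2 = 0.680×838.16 = 569.95 g/s.
Combined feed F3 = 505 + 569.95 = 1074.9 g/s.
Overhead F12 = F3 − F8 = 1074.9 − 838.16 = 236.79 g/s.

236.8 g/s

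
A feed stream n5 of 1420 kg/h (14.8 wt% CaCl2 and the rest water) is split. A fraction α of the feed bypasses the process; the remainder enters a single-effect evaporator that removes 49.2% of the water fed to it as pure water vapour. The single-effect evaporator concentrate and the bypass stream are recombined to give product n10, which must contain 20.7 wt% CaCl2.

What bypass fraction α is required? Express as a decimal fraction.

All 1420×0.148 = 210.16 kg/h of CaCl2 reaches n10, so n10 = 210.16/0.207 = 1015.3 kg/h and vapour = 404.73 kg/h.
The evaporator receives (1−α)·1420 of feed at 0.852 water and removes 0.492 of that water:
0.492×0.852×(1−α)×1420 = 404.73
(1−α) = 404.73/595.24 = 0.6799;  α = 0.3201.

0.320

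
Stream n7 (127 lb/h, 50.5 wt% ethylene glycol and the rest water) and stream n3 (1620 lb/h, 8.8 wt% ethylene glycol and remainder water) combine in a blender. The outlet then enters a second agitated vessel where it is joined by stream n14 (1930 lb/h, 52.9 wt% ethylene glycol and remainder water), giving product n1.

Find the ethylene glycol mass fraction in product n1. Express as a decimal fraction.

Overall, product flow = 3677 lb/h.
ethylene glycol in = 127×0.505 + 1620×0.088 + 1930×0.529 = 1227.7 lb/h.
ethylene glycol fraction in n1 = 0.334.

0.334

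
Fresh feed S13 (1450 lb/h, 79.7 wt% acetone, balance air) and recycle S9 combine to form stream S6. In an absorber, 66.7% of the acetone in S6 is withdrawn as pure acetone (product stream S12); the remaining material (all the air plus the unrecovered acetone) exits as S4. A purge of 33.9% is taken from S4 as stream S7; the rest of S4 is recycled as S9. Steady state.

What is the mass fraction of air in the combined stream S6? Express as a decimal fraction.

air enters only via S13 and leaves only via the purge: 1450×0.203 = 0.339×(air in S4), and the absorber passes all air, so air in S6 = air in S4 = 868.29 lb/h.
acetone in S6: m_A = 1450×0.797 + (1−0.339)·(1−0.667)·m_A, so m_A = 1155.7/0.7799 = 1481.8 lb/h.
S6 = 1481.8 + 868.29 = 2350.1 lb/h.
air fraction in S6 = 868.29/2350.1 = 0.369.

0.369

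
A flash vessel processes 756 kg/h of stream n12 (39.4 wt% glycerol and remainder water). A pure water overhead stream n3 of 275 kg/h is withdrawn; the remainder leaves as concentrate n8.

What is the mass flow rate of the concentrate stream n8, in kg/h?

481 kg/h

Concentrate = 756 − 275 = 481 kg/h.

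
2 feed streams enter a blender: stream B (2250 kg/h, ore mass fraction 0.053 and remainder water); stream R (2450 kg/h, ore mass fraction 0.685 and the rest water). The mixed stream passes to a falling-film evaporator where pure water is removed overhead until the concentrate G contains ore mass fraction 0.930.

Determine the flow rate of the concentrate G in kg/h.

ore entering = 2250×0.053 + 2450×0.685 = 1797.5 kg/h.
All ore reports to G, so G = 1797.5/0.930 = 1932.8 kg/h.

1933 kg/h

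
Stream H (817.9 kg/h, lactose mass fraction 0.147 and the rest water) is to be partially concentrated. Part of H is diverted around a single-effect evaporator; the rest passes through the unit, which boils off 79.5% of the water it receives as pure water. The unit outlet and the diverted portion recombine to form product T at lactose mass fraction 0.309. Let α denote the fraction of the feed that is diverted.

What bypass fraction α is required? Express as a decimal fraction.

0.227

All 817.9×0.147 = 120.23 kg/h of lactose reaches T, so T = 120.23/0.309 = 389.1 kg/h and vapour = 428.8 kg/h.
The evaporator receives (1−α)·817.9 of feed at 0.853 water and removes 0.795 of that water:
0.795×0.853×(1−α)×817.9 = 428.8
(1−α) = 428.8/554.65 = 0.7731;  α = 0.2269.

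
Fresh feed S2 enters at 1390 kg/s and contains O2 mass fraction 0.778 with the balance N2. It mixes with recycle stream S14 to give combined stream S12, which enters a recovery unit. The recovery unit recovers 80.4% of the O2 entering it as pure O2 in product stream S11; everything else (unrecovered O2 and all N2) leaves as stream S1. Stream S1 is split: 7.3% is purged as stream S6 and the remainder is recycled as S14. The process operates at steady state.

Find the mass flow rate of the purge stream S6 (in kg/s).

N2 enters only via S2 and leaves only via the purge: 1390×0.222 = 0.073×(N2 in S1), and the recovery unit passes all N2, so N2 in S12 = N2 in S1 = 4227.1 kg/s.
O2 in S12: m_A = 1390×0.778 + (1−0.073)·(1−0.804)·m_A, so m_A = 1081.4/0.8183 = 1321.5 kg/s.
S1 = (1−0.804)×1321.5 + 4227.1 = 4486.1 kg/s.
Purge S6 = 0.073×4486.1 = 327.49 kg/s.

327.5 kg/s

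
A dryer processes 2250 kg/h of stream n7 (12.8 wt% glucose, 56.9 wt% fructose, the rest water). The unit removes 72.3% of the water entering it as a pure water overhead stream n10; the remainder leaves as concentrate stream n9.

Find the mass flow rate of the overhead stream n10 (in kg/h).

492.9 kg/h

water entering = 2250×0.303 = 681.75 kg/h; overhead removed = 0.723×681.75 = 492.91 kg/h.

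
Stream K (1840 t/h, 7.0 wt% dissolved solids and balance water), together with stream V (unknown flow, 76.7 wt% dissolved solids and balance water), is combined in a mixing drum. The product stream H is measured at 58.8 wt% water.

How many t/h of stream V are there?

Let V be the unknown flow. Total out = 1840 + V.
water balance: 1711.2 + 0.233·V = 0.588·(1840 + V)
(0.233 − 0.588)·V = 0.588×1840 − 1711.2 = -629.28
V = -629.28 / -0.355 = 1772.6 t/h

1773 t/h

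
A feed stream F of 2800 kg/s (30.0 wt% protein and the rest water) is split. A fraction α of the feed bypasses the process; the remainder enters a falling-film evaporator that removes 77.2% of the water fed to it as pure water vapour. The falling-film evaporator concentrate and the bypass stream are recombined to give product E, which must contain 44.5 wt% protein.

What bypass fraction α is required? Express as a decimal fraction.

0.397

All 2800×0.300 = 840 kg/s of protein reaches E, so E = 840/0.445 = 1887.6 kg/s and vapour = 912.36 kg/s.
The evaporator receives (1−α)·2800 of feed at 0.700 water and removes 0.772 of that water:
0.772×0.700×(1−α)×2800 = 912.36
(1−α) = 912.36/1513.1 = 0.6030;  α = 0.3970.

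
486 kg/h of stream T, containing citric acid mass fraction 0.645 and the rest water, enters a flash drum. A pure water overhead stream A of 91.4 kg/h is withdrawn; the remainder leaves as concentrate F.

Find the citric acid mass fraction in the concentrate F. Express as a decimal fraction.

citric acid is not removed: 486×0.645 = 313.47 kg/h of citric acid enters F.
Concentrate = 486 − 91.4 = 394.6 kg/h.
Mass fraction = 313.47/394.6 = 0.794.

0.794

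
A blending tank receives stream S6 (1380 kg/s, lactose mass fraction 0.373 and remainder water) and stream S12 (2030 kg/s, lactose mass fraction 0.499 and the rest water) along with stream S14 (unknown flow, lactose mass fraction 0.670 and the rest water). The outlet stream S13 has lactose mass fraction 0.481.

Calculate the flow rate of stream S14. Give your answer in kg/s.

Let S14 be the unknown flow. Total out = 3410 + S14.
lactose balance: 1527.7 + 0.670·S14 = 0.481·(3410 + S14)
(0.670 − 0.481)·S14 = 0.481×3410 − 1527.7 = 112.5
S14 = 112.5 / 0.189 = 595.24 kg/s

595.2 kg/s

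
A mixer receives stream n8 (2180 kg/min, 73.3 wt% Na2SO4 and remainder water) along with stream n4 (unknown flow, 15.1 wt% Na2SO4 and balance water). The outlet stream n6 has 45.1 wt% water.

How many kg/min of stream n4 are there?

Let n4 be the unknown flow. Total out = 2180 + n4.
water balance: 582.06 + 0.849·n4 = 0.451·(2180 + n4)
(0.849 − 0.451)·n4 = 0.451×2180 − 582.06 = 401.12
n4 = 401.12 / 0.398 = 1007.8 kg/min

1008 kg/min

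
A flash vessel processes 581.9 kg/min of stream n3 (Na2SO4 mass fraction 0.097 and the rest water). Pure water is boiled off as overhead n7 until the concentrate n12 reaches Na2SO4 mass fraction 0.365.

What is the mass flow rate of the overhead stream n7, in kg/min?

427.3 kg/min

Na2SO4 is conserved: 581.9×0.097 = 56.444 kg/min all reports to the concentrate.
Concentrate = 56.444/(target fraction) = 154.64 kg/min.
Overhead = 581.9 − 154.64 = 427.26 kg/min.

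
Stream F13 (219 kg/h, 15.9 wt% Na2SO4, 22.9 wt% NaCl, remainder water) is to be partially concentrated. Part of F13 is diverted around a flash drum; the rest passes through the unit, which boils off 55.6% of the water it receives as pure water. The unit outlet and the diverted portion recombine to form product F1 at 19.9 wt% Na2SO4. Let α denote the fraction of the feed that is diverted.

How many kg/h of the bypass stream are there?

All 219×0.159 = 34.821 kg/h of Na2SO4 reaches F1, so F1 = 34.821/0.199 = 174.98 kg/h and vapour = 44.02 kg/h.
The evaporator receives (1−α)·219 of feed at 0.612 water and removes 0.556 of that water:
0.556×0.612×(1−α)×219 = 44.02
(1−α) = 44.02/74.52 = 0.5907;  α = 0.4093.
Bypass flow = 0.4093×219 = 89.633 kg/h.

89.63 kg/h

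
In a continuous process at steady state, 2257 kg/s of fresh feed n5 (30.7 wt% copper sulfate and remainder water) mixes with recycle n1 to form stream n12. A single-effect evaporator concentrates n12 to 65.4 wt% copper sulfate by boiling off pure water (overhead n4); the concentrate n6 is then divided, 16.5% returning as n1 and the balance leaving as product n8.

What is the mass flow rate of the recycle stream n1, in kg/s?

209.4 kg/s

Overall copper sulfate balance (none leaves overhead): copper sulfate in fresh feed = copper sulfate in product, i.e. 2257×0.307 = (1−0.165)·n6·0.654.
n6 = 692.9/(0.654×0.835) = 1268.8 kg/s.
Recycle n1 = 0.165×1268.8 = 209.36 kg/s.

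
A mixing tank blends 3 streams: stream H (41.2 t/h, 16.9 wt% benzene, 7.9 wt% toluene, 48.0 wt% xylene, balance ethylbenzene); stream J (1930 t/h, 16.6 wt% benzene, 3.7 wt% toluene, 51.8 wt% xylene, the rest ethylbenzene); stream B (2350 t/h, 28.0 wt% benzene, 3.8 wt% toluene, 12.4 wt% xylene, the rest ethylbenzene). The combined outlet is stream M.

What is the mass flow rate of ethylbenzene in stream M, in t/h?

1861 t/h

ethylbenzene out = ethylbenzene in = 41.2×0.272 + 1930×0.279 + 2350×0.558 = 1861 t/h.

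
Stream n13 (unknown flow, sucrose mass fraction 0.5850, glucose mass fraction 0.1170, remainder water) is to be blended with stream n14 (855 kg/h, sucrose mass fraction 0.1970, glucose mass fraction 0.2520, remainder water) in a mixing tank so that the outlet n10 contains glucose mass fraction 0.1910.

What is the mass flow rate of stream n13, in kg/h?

704.8 kg/h

Let n13 be the unknown flow. Total out = 855 + n13.
glucose balance: 215.46 + 0.117·n13 = 0.191·(855 + n13)
(0.117 − 0.191)·n13 = 0.191×855 − 215.46 = -52.155
n13 = -52.155 / -0.074 = 704.8 kg/h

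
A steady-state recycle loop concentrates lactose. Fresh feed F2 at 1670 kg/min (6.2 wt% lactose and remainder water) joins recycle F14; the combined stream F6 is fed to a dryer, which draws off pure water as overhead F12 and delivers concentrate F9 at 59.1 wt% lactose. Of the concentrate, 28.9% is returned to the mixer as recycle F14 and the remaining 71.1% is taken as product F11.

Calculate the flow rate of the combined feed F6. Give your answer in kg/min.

Overall lactose balance (none leaves overhead): lactose in fresh feed = lactose in product, i.e. 1670×0.062 = (1−0.289)·F9·0.591.
F9 = 103.54/(0.591×0.711) = 246.41 kg/min.
Recycle F14 = 0.289×246.41 = 71.211 kg/min.
Combined feed F6 = 1670 + 71.211 = 1741.2 kg/min.

1741 kg/min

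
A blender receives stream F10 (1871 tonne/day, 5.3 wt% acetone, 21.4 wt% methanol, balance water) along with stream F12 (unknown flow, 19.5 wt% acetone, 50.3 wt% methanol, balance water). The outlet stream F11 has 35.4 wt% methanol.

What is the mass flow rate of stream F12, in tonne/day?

Let F12 be the unknown flow. Total out = 1871 + F12.
methanol balance: 400.39 + 0.503·F12 = 0.354·(1871 + F12)
(0.503 − 0.354)·F12 = 0.354×1871 − 400.39 = 261.94
F12 = 261.94 / 0.149 = 1758 tonne/day

1758 tonne/day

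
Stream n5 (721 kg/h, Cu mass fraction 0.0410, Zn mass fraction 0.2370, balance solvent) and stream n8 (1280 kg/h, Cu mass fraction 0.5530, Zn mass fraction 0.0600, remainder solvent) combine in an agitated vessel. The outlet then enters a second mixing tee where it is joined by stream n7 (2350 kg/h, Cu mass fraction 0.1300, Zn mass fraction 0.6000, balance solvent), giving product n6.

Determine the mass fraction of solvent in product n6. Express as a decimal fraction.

0.3793

Overall, product flow = 4351 kg/h.
solvent in = 721×0.722 + 1280×0.387 + 2350×0.270 = 1650.4 kg/h.
solvent fraction in n6 = 0.3793.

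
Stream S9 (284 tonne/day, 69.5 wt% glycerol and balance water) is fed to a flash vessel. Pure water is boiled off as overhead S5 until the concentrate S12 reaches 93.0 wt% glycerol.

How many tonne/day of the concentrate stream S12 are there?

glycerol is conserved: 284×0.695 = 197.38 tonne/day all reports to the concentrate.
Concentrate = 197.38/(target fraction) = 212.24 tonne/day.

212.2 tonne/day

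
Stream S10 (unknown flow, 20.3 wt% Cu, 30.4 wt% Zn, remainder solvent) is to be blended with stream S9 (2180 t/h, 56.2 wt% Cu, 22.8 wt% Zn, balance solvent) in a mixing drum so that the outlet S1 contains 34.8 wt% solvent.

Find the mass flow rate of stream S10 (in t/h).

2075 t/h

Let S10 be the unknown flow. Total out = 2180 + S10.
solvent balance: 457.8 + 0.493·S10 = 0.348·(2180 + S10)
(0.493 − 0.348)·S10 = 0.348×2180 − 457.8 = 300.84
S10 = 300.84 / 0.145 = 2074.8 t/h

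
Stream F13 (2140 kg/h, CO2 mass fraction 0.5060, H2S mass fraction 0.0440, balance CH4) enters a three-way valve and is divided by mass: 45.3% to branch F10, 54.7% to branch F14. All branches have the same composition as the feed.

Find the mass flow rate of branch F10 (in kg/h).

Branch F10 flow = 0.453×2140 = 969.42 kg/h.

969.4 kg/h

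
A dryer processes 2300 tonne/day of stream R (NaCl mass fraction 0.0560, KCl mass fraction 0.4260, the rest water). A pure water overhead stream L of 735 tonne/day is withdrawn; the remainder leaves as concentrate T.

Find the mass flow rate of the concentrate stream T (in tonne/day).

1565 tonne/day

Concentrate = 2300 − 735 = 1565 tonne/day.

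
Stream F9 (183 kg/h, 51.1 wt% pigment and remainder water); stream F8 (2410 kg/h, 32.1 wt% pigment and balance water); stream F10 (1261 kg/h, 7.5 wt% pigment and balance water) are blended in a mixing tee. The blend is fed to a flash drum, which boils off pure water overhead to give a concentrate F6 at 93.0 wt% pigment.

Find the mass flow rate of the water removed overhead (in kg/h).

2820 kg/h

pigment entering = 183×0.511 + 2410×0.321 + 1261×0.075 = 961.7 kg/h.
All pigment reports to F6, so F6 = 961.7/0.930 = 1034.1 kg/h.
Total feed = 3854 kg/h; overhead = 3854 − 1034.1 = 2819.9 kg/h.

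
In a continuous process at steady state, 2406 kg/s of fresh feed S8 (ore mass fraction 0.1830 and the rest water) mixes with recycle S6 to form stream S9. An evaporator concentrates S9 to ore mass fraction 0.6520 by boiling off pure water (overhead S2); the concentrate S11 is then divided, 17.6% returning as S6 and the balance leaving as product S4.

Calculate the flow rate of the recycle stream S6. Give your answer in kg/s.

Overall ore balance (none leaves overhead): ore in fresh feed = ore in product, i.e. 2406×0.183 = (1−0.176)·S11·0.652.
S11 = 440.3/(0.652×0.824) = 819.54 kg/s.
Recycle S6 = 0.176×819.54 = 144.24 kg/s.

144.2 kg/s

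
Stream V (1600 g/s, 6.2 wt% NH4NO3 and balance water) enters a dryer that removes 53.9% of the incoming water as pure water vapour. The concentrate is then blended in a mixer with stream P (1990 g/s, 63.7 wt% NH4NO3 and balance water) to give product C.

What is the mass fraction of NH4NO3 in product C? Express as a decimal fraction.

0.4915

Vapour removed = 0.539×0.938×1600 = 808.93 g/s; concentrate = 791.07 g/s.
NH4NO3 reaching the mixer = 99.2 (from concentrate) + 1990×0.637 = 1366.8 g/s.
Product flow = 791.07 + 1990 = 2781.1 g/s; NH4NO3 fraction = 0.4915.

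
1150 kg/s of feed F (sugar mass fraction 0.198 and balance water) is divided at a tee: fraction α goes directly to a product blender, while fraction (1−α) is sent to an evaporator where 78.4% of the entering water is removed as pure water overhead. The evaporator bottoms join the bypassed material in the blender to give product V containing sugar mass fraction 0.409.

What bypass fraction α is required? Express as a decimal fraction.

0.180

All 1150×0.198 = 227.7 kg/s of sugar reaches V, so V = 227.7/0.409 = 556.72 kg/s and vapour = 593.28 kg/s.
The evaporator receives (1−α)·1150 of feed at 0.802 water and removes 0.784 of that water:
0.784×0.802×(1−α)×1150 = 593.28
(1−α) = 593.28/723.08 = 0.8205;  α = 0.1795.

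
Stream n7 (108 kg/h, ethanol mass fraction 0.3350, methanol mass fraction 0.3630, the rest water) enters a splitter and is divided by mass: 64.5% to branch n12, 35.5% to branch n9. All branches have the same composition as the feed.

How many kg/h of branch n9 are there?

Branch n9 flow = 0.355×108 = 38.34 kg/h.

38.34 kg/h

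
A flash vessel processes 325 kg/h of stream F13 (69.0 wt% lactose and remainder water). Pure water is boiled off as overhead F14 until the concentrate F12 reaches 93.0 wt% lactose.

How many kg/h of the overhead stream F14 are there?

lactose is conserved: 325×0.690 = 224.25 kg/h all reports to the concentrate.
Concentrate = 224.25/(target fraction) = 241.13 kg/h.
Overhead = 325 − 241.13 = 83.871 kg/h.

83.87 kg/h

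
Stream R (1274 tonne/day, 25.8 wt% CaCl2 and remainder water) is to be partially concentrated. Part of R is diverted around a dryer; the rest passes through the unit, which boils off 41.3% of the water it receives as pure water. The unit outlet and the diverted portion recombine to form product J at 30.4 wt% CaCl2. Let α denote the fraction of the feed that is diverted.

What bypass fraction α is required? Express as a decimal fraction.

0.506

All 1274×0.258 = 328.69 tonne/day of CaCl2 reaches J, so J = 328.69/0.304 = 1081.2 tonne/day and vapour = 192.78 tonne/day.
The evaporator receives (1−α)·1274 of feed at 0.742 water and removes 0.413 of that water:
0.413×0.742×(1−α)×1274 = 192.78
(1−α) = 192.78/390.41 = 0.4938;  α = 0.5062.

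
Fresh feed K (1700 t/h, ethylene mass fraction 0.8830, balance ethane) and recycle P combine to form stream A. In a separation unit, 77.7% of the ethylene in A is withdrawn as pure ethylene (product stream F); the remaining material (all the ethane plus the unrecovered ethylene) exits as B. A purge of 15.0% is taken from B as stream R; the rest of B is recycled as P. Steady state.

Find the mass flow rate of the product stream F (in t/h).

1439 t/h

ethylene in A: m_A = 1700×0.883 + (1−0.150)·(1−0.777)·m_A, so m_A = 1501.1/0.8105 = 1852.2 t/h.
Product F = 0.777×1852.2 = 1439.1 t/h.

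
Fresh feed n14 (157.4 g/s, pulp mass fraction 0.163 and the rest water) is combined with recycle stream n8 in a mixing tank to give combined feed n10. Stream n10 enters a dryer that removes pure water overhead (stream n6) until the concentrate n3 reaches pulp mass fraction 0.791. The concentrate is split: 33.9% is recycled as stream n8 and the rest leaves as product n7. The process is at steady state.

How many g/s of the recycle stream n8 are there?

16.63 g/s

Overall pulp balance (none leaves overhead): pulp in fresh feed = pulp in product, i.e. 157.4×0.163 = (1−0.339)·n3·0.791.
n3 = 25.656/(0.791×0.661) = 49.07 g/s.
Recycle n8 = 0.339×49.07 = 16.635 g/s.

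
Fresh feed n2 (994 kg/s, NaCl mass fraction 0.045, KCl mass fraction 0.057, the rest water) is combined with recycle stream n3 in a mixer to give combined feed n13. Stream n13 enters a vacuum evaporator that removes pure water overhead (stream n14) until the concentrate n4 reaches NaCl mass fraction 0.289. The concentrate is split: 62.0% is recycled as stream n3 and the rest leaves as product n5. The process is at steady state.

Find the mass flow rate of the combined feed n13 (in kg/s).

1247 kg/s

Overall NaCl balance (none leaves overhead): NaCl in fresh feed = NaCl in product, i.e. 994×0.045 = (1−0.620)·n4·0.289.
n4 = 44.73/(0.289×0.380) = 407.3 kg/s.
Recycle n3 = 0.620×407.3 = 252.53 kg/s.
Combined feed n13 = 994 + 252.53 = 1246.5 kg/s.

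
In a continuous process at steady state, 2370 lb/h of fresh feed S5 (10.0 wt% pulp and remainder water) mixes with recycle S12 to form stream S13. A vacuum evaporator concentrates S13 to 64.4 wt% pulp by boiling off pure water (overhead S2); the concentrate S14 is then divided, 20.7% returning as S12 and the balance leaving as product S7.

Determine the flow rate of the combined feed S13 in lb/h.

Overall pulp balance (none leaves overhead): pulp in fresh feed = pulp in product, i.e. 2370×0.100 = (1−0.207)·S14·0.644.
S14 = 237/(0.644×0.793) = 464.08 lb/h.
Recycle S12 = 0.207×464.08 = 96.064 lb/h.
Combined feed S13 = 2370 + 96.064 = 2466.1 lb/h.

2466 lb/h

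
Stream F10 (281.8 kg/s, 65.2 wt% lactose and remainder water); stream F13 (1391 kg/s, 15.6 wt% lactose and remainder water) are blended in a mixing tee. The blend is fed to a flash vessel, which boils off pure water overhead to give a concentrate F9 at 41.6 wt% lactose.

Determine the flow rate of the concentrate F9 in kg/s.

963.3 kg/s

lactose entering = 281.8×0.652 + 1391×0.156 = 400.73 kg/s.
All lactose reports to F9, so F9 = 400.73/0.416 = 963.29 kg/s.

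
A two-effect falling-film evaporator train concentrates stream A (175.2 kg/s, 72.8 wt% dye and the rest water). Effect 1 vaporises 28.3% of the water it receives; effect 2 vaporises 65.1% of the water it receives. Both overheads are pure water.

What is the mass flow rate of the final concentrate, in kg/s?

139.5 kg/s

water in feed = 175.2×0.272 = 47.654 kg/s.
After stage 1: water left = (1−0.283)×47.654 = 34.168; stream total = 161.71 kg/s.
After stage 2: water left = (1−0.651)×34.168 = 11.925; final concentrate = 139.47 kg/s.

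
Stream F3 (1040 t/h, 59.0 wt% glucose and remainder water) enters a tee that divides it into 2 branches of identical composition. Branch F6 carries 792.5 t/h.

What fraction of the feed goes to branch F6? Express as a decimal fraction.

0.762

Fraction to F6 = 792.5/1040 = 0.7620.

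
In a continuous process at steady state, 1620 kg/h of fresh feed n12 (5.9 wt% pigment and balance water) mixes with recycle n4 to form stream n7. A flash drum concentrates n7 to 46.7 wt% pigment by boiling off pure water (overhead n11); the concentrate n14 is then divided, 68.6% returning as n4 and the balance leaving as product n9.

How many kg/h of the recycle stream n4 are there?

Overall pigment balance (none leaves overhead): pigment in fresh feed = pigment in product, i.e. 1620×0.059 = (1−0.686)·n14·0.467.
n14 = 95.58/(0.467×0.314) = 651.81 kg/h.
Recycle n4 = 0.686×651.81 = 447.14 kg/h.

447.1 kg/h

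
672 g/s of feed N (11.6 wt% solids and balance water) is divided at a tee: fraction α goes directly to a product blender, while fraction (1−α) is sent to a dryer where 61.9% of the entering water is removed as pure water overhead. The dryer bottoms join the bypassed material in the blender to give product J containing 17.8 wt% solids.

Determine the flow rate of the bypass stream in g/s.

244.2 g/s

All 672×0.116 = 77.952 g/s of solids reaches J, so J = 77.952/0.178 = 437.93 g/s and vapour = 234.07 g/s.
The evaporator receives (1−α)·672 of feed at 0.884 water and removes 0.619 of that water:
0.619×0.884×(1−α)×672 = 234.07
(1−α) = 234.07/367.72 = 0.6365;  α = 0.3635.
Bypass flow = 0.3635×672 = 244.24 g/s.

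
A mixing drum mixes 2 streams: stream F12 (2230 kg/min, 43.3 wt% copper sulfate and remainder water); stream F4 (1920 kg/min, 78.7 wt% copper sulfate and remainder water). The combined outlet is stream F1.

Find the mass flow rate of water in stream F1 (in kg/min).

water out = water in = 2230×0.567 + 1920×0.213 = 1673.4 kg/min.

1673 kg/min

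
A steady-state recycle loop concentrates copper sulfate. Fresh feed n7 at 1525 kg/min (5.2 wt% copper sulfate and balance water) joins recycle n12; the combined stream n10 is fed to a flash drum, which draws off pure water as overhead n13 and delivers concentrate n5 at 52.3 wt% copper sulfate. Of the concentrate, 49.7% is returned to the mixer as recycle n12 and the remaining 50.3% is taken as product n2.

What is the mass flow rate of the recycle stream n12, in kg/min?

Overall copper sulfate balance (none leaves overhead): copper sulfate in fresh feed = copper sulfate in product, i.e. 1525×0.052 = (1−0.497)·n5·0.523.
n5 = 79.3/(0.523×0.503) = 301.44 kg/min.
Recycle n12 = 0.497×301.44 = 149.82 kg/min.

149.8 kg/min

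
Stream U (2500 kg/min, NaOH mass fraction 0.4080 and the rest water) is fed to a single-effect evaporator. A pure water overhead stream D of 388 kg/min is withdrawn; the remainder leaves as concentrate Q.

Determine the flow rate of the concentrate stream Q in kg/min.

2112 kg/min

Concentrate = 2500 − 388 = 2112 kg/min.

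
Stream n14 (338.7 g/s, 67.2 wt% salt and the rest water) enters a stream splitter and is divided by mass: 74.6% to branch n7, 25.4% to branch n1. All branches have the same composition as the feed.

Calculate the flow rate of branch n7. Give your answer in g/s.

252.7 g/s

Branch n7 flow = 0.746×338.7 = 252.67 g/s.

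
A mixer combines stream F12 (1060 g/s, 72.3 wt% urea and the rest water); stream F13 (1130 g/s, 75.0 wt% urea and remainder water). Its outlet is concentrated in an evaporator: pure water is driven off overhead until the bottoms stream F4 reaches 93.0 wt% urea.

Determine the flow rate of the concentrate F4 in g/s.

1735 g/s

urea entering = 1060×0.723 + 1130×0.750 = 1613.9 g/s.
All urea reports to F4, so F4 = 1613.9/0.930 = 1735.4 g/s.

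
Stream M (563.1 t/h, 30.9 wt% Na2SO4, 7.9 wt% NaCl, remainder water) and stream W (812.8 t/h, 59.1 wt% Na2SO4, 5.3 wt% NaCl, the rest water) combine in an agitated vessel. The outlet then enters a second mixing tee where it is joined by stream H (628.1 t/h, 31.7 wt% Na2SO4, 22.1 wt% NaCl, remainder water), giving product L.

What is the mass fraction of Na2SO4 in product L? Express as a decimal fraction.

0.4259

Overall, product flow = 2004 t/h.
Na2SO4 in = 563.1×0.309 + 812.8×0.591 + 628.1×0.317 = 853.47 t/h.
Na2SO4 fraction in L = 0.4259.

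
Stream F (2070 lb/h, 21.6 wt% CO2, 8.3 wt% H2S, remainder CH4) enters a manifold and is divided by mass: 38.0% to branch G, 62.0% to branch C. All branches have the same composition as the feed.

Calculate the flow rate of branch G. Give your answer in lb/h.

786.6 lb/h

Branch G flow = 0.380×2070 = 786.6 lb/h.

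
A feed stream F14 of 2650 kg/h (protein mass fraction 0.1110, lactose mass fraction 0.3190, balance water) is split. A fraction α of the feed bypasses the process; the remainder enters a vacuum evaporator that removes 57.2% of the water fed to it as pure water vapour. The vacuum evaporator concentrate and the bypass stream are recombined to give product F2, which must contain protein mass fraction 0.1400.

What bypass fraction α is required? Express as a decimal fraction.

All 2650×0.111 = 294.15 kg/h of protein reaches F2, so F2 = 294.15/0.140 = 2101.1 kg/h and vapour = 548.93 kg/h.
The evaporator receives (1−α)·2650 of feed at 0.570 water and removes 0.572 of that water:
0.572×0.570×(1−α)×2650 = 548.93
(1−α) = 548.93/864.01 = 0.6353;  α = 0.3647.

0.365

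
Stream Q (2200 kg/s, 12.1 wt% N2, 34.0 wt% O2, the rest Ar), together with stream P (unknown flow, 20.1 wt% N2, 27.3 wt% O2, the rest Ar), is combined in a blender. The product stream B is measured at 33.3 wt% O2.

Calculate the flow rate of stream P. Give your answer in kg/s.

256.7 kg/s

Let P be the unknown flow. Total out = 2200 + P.
O2 balance: 748 + 0.273·P = 0.333·(2200 + P)
(0.273 − 0.333)·P = 0.333×2200 − 748 = -15.4
P = -15.4 / -0.060 = 256.67 kg/s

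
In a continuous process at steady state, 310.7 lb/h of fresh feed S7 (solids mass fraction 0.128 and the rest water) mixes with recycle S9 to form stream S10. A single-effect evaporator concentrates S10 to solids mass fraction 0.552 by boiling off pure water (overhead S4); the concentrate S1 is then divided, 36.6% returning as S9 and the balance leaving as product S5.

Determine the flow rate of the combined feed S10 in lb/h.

Overall solids balance (none leaves overhead): solids in fresh feed = solids in product, i.e. 310.7×0.128 = (1−0.366)·S1·0.552.
S1 = 39.77/(0.552×0.634) = 113.64 lb/h.
Recycle S9 = 0.366×113.64 = 41.591 lb/h.
Combined feed S10 = 310.7 + 41.591 = 352.29 lb/h.

352.3 lb/h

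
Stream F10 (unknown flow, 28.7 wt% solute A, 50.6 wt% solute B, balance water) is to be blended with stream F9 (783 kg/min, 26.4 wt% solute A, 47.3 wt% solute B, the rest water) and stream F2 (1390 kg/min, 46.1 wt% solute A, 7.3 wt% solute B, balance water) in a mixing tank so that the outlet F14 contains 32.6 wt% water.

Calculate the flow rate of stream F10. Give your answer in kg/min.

1221 kg/min

Let F10 be the unknown flow. Total out = 2173 + F10.
water balance: 853.67 + 0.207·F10 = 0.326·(2173 + F10)
(0.207 − 0.326)·F10 = 0.326×2173 − 853.67 = -145.27
F10 = -145.27 / -0.119 = 1220.8 kg/min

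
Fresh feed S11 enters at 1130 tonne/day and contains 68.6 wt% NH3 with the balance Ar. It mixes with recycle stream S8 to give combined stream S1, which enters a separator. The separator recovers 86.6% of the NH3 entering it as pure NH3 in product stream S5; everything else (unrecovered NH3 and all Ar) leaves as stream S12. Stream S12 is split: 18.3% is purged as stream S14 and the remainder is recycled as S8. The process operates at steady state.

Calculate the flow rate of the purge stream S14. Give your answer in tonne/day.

376.2 tonne/day

Ar enters only via S11 and leaves only via the purge: 1130×0.314 = 0.183×(Ar in S12), and the separator passes all Ar, so Ar in S1 = Ar in S12 = 1938.9 tonne/day.
NH3 in S1: m_A = 1130×0.686 + (1−0.183)·(1−0.866)·m_A, so m_A = 775.18/0.8905 = 870.48 tonne/day.
S12 = (1−0.866)×870.48 + 1938.9 = 2055.6 tonne/day.
Purge S14 = 0.183×2055.6 = 376.17 tonne/day.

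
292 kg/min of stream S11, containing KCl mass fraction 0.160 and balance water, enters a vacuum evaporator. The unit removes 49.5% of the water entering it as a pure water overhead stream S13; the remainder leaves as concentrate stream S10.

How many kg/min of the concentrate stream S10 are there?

170.6 kg/min

water entering = 292×0.840 = 245.28 kg/min; overhead removed = 0.495×245.28 = 121.41 kg/min.
Concentrate = 292 − 121.41 = 170.59 kg/min.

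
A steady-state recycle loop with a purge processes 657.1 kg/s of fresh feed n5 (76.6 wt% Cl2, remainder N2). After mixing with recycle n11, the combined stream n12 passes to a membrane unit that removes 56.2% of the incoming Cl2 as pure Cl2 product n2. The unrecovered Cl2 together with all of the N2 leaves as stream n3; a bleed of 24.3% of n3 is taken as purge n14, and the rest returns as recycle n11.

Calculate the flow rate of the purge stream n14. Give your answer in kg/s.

233.9 kg/s

N2 enters only via n5 and leaves only via the purge: 657.1×0.234 = 0.243×(N2 in n3), and the membrane unit passes all N2, so N2 in n12 = N2 in n3 = 632.76 kg/s.
Cl2 in n12: m_A = 657.1×0.766 + (1−0.243)·(1−0.562)·m_A, so m_A = 503.34/0.6684 = 753.01 kg/s.
n3 = (1−0.562)×753.01 + 632.76 = 962.58 kg/s.
Purge n14 = 0.243×962.58 = 233.91 kg/s.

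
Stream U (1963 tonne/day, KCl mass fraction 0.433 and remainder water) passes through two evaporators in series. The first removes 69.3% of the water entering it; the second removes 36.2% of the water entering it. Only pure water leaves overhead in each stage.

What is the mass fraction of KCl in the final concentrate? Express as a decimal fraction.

water in feed = 1963×0.567 = 1113 tonne/day.
After stage 1: water left = (1−0.693)×1113 = 341.7; stream total = 1191.7 tonne/day.
After stage 2: water left = (1−0.362)×341.7 = 218; final concentrate = 1068 tonne/day.
KCl fraction = 849.98/1068 = 0.796.

0.796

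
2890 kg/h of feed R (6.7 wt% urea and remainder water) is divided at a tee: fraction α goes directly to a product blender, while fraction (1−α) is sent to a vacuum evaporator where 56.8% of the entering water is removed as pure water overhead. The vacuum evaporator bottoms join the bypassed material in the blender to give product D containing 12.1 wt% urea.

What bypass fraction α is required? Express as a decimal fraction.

0.158

All 2890×0.067 = 193.63 kg/h of urea reaches D, so D = 193.63/0.121 = 1600.2 kg/h and vapour = 1289.8 kg/h.
The evaporator receives (1−α)·2890 of feed at 0.933 water and removes 0.568 of that water:
0.568×0.933×(1−α)×2890 = 1289.8
(1−α) = 1289.8/1531.5 = 0.8421;  α = 0.1579.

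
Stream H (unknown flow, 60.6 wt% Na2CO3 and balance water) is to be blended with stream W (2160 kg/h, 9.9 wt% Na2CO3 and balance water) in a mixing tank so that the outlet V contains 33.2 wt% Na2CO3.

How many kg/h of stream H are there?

Let H be the unknown flow. Total out = 2160 + H.
Na2CO3 balance: 213.84 + 0.606·H = 0.332·(2160 + H)
(0.606 − 0.332)·H = 0.332×2160 − 213.84 = 503.28
H = 503.28 / 0.274 = 1836.8 kg/h

1837 kg/h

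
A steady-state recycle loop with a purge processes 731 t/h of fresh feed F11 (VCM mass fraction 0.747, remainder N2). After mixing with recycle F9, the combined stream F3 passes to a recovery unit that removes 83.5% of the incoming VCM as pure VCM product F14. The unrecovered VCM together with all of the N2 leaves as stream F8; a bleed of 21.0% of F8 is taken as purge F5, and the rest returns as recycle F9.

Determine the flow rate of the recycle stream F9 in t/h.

777.6 t/h

N2 enters only via F11 and leaves only via the purge: 731×0.253 = 0.210×(N2 in F8), and the recovery unit passes all N2, so N2 in F3 = N2 in F8 = 880.68 t/h.
VCM in F3: m_A = 731×0.747 + (1−0.210)·(1−0.835)·m_A, so m_A = 546.06/0.8697 = 627.9 t/h.
F8 = (1−0.835)×627.9 + 880.68 = 984.29 t/h.
Recycle F9 = (1−0.210)×984.29 = 777.59 t/h.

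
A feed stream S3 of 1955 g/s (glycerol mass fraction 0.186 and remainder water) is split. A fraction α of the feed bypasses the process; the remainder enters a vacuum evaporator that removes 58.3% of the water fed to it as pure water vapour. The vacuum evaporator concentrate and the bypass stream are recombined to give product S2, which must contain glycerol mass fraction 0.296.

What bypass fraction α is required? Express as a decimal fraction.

All 1955×0.186 = 363.63 g/s of glycerol reaches S2, so S2 = 363.63/0.296 = 1228.5 g/s and vapour = 726.52 g/s.
The evaporator receives (1−α)·1955 of feed at 0.814 water and removes 0.583 of that water:
0.583×0.814×(1−α)×1955 = 726.52
(1−α) = 726.52/927.77 = 0.7831;  α = 0.2169.

0.217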